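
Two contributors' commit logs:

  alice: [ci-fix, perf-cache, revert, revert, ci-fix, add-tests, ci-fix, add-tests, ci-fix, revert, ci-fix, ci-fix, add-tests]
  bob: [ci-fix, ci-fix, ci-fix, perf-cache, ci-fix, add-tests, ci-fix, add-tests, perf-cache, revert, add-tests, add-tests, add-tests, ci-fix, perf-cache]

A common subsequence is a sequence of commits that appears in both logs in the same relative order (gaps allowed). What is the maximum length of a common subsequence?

8

Pick ci-fix (alice #1, bob #3), then perf-cache (alice #2, bob #4), then ci-fix (alice #5, bob #5), then add-tests (alice #6, bob #6), then ci-fix (alice #7, bob #7), then add-tests (alice #8, bob #8), then revert (alice #10, bob #10), then ci-fix (alice #11, bob #14); all 8 commits appear in both, in order. dp[13][15] = 8 confirms this is the maximum.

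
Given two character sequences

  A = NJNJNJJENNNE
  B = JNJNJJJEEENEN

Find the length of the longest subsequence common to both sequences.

9

Taking N (A #1, B #2), J (A #2, B #3), N (A #3, B #4), J (A #4, B #5), J (A #6, B #6), J (A #7, B #7), E (A #8, B #10), N (A #9, B #11), N (A #11, B #13) gives a common subsequence of length 9. Since dp[12][13] = 9, nothing longer is possible.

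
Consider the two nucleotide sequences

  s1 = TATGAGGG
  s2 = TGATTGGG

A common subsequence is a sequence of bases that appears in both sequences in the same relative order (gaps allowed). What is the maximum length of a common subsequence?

6

Let dp[i][j] be the LCS length of the first i bases of s1 and the first j bases of s2. dp[i][j] = dp[i-1][j-1]+1 when the i-th and j-th bases match, else max(dp[i-1][j], dp[i][j-1]).
    ·  T  G  A  T  T  G  G  G
 ·  0  0  0  0  0  0  0  0  0
 T  0  1  1  1  1  1  1  1  1
 A  0  1  1  2  2  2  2  2  2
 T  0  1  1  2  3  3  3  3  3
 G  0  1  2  2  3  3  4  4  4
 A  0  1  2  3  3  3  4  4  4
 G  0  1  2  3  3  3  4  5  5
 G  0  1  2  3  3  3  4  5  6
 G  0  1  2  3  3  3  4  5  6
dp[8][8] = 6. One LCS (by backtracking along matches): TATGGG.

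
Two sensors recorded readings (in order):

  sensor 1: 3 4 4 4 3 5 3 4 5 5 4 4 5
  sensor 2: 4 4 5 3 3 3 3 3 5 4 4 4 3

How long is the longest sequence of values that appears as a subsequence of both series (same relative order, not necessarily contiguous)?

7

Taking 4 at sensor 1[2]=sensor 2[1], then 4 at sensor 1[3]=sensor 2[2], then 3 at sensor 1[5]=sensor 2[8], then 5 at sensor 1[6]=sensor 2[9], then 4 at sensor 1[8]=sensor 2[10], then 4 at sensor 1[11]=sensor 2[11], then 4 at sensor 1[12]=sensor 2[12] gives a common subsequence of length 7. The LCS DP gives dp[13][13] = 7, so this is optimal.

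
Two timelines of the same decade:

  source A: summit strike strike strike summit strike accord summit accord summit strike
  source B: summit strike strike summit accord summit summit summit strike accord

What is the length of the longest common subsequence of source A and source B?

8

Match summit (source A #1, source B #1), then strike (source A #3, source B #2), then strike (source A #4, source B #3), then summit (source A #5, source B #4), then accord (source A #7, source B #5), then summit (source A #8, source B #7), then summit (source A #10, source B #8), then strike (source A #11, source B #9) — 8 events in the same relative order in both, and the DP table's final entry dp[11][10] is also 8, so no common subsequence is longer.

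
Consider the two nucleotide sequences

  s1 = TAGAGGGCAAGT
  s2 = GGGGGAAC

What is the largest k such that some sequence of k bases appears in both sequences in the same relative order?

6

Pick G [3,2] → G [5,3] → G [6,4] → G [7,5] → A [9,6] → A [10,7]; all 6 bases appear in both, in order, and the DP table's final entry dp[12][8] is also 6, so no common subsequence is longer.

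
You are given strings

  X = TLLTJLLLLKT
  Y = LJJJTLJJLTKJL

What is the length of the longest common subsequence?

One common subsequence of length 6: T [1,5], then L [2,6], then L [3,9], then T [4,10], then J [5,12], then L [9,13]. The LCS DP gives dp[11][13] = 6, so this is optimal.

6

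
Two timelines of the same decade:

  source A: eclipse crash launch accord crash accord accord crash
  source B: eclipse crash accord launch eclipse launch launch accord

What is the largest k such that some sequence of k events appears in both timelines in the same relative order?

4

Match eclipse at source A[1]=source B[1], then crash at source A[2]=source B[2], then launch at source A[3]=source B[7], then accord at source A[7]=source B[8] — 4 events in the same relative order in both. The LCS DP gives dp[8][8] = 4, so this is optimal.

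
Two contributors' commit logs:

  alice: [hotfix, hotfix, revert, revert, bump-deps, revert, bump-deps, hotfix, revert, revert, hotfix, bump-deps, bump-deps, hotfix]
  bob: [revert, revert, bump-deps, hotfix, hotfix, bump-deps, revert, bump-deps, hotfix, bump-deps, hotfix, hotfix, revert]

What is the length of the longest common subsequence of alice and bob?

8

Pick hotfix (alice #1, bob #4), hotfix (alice #2, bob #5), bump-deps (alice #5, bob #6), revert (alice #6, bob #7), bump-deps (alice #7, bob #8), hotfix (alice #8, bob #9), hotfix (alice #11, bob #11), hotfix (alice #14, bob #12); all 8 commits appear in both, in order. dp[14][13] = 8 confirms this is the maximum.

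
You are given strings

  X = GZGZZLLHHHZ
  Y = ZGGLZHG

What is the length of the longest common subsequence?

Pick G (X #1, Y #2), then G (X #3, Y #3), then Z (X #5, Y #5), then H (X #8, Y #6); all 4 characters appear in both, in order. Since dp[11][7] = 4, nothing longer is possible.

4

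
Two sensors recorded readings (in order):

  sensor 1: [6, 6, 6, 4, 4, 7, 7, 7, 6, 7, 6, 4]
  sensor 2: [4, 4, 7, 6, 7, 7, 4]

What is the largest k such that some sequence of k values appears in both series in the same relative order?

6

Taking 4 [4,1], 4 [5,2], 7 [6,3], 7 [8,5], 7 [10,6], 4 [12,7] gives a common subsequence of length 6. Since dp[12][7] = 6, nothing longer is possible.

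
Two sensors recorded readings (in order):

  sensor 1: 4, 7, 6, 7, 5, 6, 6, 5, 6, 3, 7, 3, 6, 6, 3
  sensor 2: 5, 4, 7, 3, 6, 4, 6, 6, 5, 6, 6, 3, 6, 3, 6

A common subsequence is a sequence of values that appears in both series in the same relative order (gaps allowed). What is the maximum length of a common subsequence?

10

Match 4 at sensor 1[1]=sensor 2[2]; then 7 at sensor 1[2]=sensor 2[3]; then 6 at sensor 1[3]=sensor 2[5]; then 6 at sensor 1[6]=sensor 2[7]; then 6 at sensor 1[7]=sensor 2[8]; then 5 at sensor 1[8]=sensor 2[9]; then 6 at sensor 1[9]=sensor 2[11]; then 3 at sensor 1[10]=sensor 2[12]; then 3 at sensor 1[12]=sensor 2[14]; then 6 at sensor 1[14]=sensor 2[15] — 10 values in the same relative order in both. dp[15][15] = 10 confirms this is the maximum.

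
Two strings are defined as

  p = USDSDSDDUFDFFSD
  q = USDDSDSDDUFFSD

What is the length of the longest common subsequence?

13

Taking U (p #1, q #1); then S (p #2, q #2); then D (p #3, q #4); then S (p #4, q #5); then D (p #5, q #6); then S (p #6, q #7); then D (p #7, q #8); then D (p #8, q #9); then U (p #9, q #10); then F (p #12, q #11); then F (p #13, q #12); then S (p #14, q #13); then D (p #15, q #14) gives a common subsequence of length 13. dp[15][14] = 13 confirms this is the maximum.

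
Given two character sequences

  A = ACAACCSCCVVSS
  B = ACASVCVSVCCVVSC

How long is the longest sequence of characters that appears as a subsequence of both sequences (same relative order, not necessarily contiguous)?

10

One common subsequence of length 10: A [1,1] → C [2,2] → A [3,3] → C [5,6] → S [7,8] → C [8,10] → C [9,11] → V [10,12] → V [11,13] → S [12,14], and the DP table's final entry dp[13][15] is also 10, so no common subsequence is longer.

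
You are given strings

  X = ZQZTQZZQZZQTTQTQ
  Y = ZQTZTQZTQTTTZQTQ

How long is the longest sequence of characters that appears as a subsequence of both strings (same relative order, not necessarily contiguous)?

Match Z (X #1, Y #1); then Q (X #2, Y #2); then Z (X #3, Y #4); then T (X #4, Y #5); then Q (X #5, Y #6); then Z (X #6, Y #7); then Q (X #8, Y #9); then T (X #12, Y #11); then T (X #13, Y #12); then Q (X #14, Y #14); then T (X #15, Y #15); then Q (X #16, Y #16) — 12 characters in the same relative order in both, and the DP table's final entry dp[16][16] is also 12, so no common subsequence is longer.

12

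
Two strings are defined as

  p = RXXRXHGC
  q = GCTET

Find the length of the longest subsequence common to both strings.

Match G [7,1] → C [8,2] — 2 characters in the same relative order in both. Since dp[8][5] = 2, nothing longer is possible.

2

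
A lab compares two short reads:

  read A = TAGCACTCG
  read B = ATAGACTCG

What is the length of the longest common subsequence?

8

Let dp[i][j] be the LCS length of the first i bases of read A and the first j bases of read B. dp[i][j] = dp[i-1][j-1]+1 when the i-th and j-th bases match, else max(dp[i-1][j], dp[i][j-1]).
    ·  A  T  A  G  A  C  T  C  G
 ·  0  0  0  0  0  0  0  0  0  0
 T  0  0  1  1  1  1  1  1  1  1
 A  0  1  1  2  2  2  2  2  2  2
 G  0  1  1  2  3  3  3  3  3  3
 C  0  1  1  2  3  3  4  4  4  4
 A  0  1  1  2  3  4  4  4  4  4
 C  0  1  1  2  3  4  5  5  5  5
 T  0  1  2  2  3  4  5  6  6  6
 C  0  1  2  2  3  4  5  6  7  7
 G  0  1  2  2  3  4  5  6  7  8
dp[9][9] = 8. One LCS (by backtracking along matches): TAGACTCG.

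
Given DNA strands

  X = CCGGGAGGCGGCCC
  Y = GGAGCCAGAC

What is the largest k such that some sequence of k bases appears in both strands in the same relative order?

7

Taking G [4,1], G [5,2], A [6,3], G [7,4], C [9,6], G [10,8], C [14,10] gives a common subsequence of length 7. dp[14][10] = 7 confirms this is the maximum.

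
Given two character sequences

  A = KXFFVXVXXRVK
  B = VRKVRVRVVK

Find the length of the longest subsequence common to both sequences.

6

Pick K (A #1, B #3) → V (A #5, B #4) → V (A #7, B #6) → R (A #10, B #7) → V (A #11, B #9) → K (A #12, B #10); all 6 characters appear in both, in order. Since dp[12][10] = 6, nothing longer is possible.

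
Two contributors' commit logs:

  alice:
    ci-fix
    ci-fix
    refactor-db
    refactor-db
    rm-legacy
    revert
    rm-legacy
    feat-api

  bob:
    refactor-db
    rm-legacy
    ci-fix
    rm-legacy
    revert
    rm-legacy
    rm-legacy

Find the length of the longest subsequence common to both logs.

Pick ci-fix (alice #2, bob #3), then rm-legacy (alice #5, bob #4), then revert (alice #6, bob #5), then rm-legacy (alice #7, bob #7); all 4 commits appear in both, in order. The LCS DP gives dp[8][7] = 4, so this is optimal.

4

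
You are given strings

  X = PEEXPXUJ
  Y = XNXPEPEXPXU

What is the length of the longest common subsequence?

Taking P (X #1, Y #4), then E (X #2, Y #5), then E (X #3, Y #7), then X (X #4, Y #8), then P (X #5, Y #9), then X (X #6, Y #10), then U (X #7, Y #11) gives a common subsequence of length 7, and the DP table's final entry dp[8][11] is also 7, so no common subsequence is longer.

7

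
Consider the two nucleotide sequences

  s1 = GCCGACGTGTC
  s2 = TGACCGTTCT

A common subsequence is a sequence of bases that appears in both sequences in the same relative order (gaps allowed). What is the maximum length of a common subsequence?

7

Taking G (s1 #1, s2 #2) → C (s1 #3, s2 #4) → C (s1 #6, s2 #5) → G (s1 #7, s2 #6) → T (s1 #8, s2 #7) → T (s1 #10, s2 #8) → C (s1 #11, s2 #9) gives a common subsequence of length 7. The LCS DP gives dp[11][10] = 7, so this is optimal.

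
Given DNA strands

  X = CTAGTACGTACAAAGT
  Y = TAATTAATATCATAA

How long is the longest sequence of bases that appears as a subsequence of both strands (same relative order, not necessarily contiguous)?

One common subsequence of length 10: T [2,1] → A [3,3] → T [5,5] → A [6,7] → T [9,8] → A [10,9] → C [11,11] → A [12,12] → A [13,14] → A [14,15]. The LCS DP gives dp[16][15] = 10, so this is optimal.

10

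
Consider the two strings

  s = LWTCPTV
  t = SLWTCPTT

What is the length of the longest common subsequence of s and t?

6

One common subsequence of length 6: L (s #1, t #2), then W (s #2, t #3), then T (s #3, t #4), then C (s #4, t #5), then P (s #5, t #6), then T (s #6, t #8). dp[7][8] = 6 confirms this is the maximum.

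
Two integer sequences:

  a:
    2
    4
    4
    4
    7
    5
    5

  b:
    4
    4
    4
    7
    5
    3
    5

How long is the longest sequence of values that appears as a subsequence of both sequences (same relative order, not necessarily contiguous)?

Pick 4 [2,1]; then 4 [3,2]; then 4 [4,3]; then 7 [5,4]; then 5 [6,5]; then 5 [7,7]; all 6 values appear in both, in order. The LCS DP gives dp[7][7] = 6, so this is optimal.

6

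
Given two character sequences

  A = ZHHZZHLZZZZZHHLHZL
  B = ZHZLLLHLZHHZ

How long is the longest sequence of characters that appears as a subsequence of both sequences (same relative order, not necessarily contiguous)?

One common subsequence of length 9: Z at A[1]=B[1] → H at A[3]=B[2] → Z at A[4]=B[3] → H at A[6]=B[7] → L at A[7]=B[8] → Z at A[12]=B[9] → H at A[14]=B[10] → H at A[16]=B[11] → Z at A[17]=B[12]. Since dp[18][12] = 9, nothing longer is possible.

9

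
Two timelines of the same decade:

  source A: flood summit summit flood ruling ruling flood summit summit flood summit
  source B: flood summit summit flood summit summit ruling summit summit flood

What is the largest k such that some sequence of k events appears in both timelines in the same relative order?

8

Taking flood [1,1], then summit [2,2], then summit [3,3], then flood [4,4], then ruling [6,7], then summit [8,8], then summit [9,9], then flood [10,10] gives a common subsequence of length 8. dp[11][10] = 8 confirms this is the maximum.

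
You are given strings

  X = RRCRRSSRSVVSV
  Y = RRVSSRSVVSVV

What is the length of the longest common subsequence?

10

Taking R (X #1, Y #1), R (X #2, Y #2), S (X #6, Y #4), S (X #7, Y #5), R (X #8, Y #6), S (X #9, Y #7), V (X #10, Y #8), V (X #11, Y #9), S (X #12, Y #10), V (X #13, Y #12) gives a common subsequence of length 10, and the DP table's final entry dp[13][12] is also 10, so no common subsequence is longer.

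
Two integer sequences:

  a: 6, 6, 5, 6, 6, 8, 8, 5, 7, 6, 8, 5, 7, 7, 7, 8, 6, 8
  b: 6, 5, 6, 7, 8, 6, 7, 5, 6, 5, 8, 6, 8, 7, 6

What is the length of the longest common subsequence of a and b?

One common subsequence of length 10: 6 at a[2]=b[1], 5 at a[3]=b[2], 6 at a[4]=b[3], 6 at a[5]=b[6], 5 at a[8]=b[8], 6 at a[10]=b[9], 5 at a[12]=b[10], 8 at a[16]=b[11], 6 at a[17]=b[12], 8 at a[18]=b[13]. dp[18][15] = 10 confirms this is the maximum.

10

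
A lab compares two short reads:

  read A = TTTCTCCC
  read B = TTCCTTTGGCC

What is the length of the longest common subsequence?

Let dp[i][j] be the LCS length of the first i bases of read A and the first j bases of read B. dp[i][j] = dp[i-1][j-1]+1 when the i-th and j-th bases match, else max(dp[i-1][j], dp[i][j-1]).
    ·  T  T  C  C  T  T  T  G  G  C  C
 ·  0  0  0  0  0  0  0  0  0  0  0  0
 T  0  1  1  1  1  1  1  1  1  1  1  1
 T  0  1  2  2  2  2  2  2  2  2  2  2
 T  0  1  2  2  2  3  3  3  3  3  3  3
 C  0  1  2  3  3  3  3  3  3  3  4  4
 T  0  1  2  3  3  4  4  4  4  4  4  4
 C  0  1  2  3  4  4  4  4  4  4  5  5
 C  0  1  2  3  4  4  4  4  4  4  5  6
 C  0  1  2  3  4  4  4  4  4  4  5  6
dp[8][11] = 6. One LCS (by backtracking along matches): TTTTCC.

6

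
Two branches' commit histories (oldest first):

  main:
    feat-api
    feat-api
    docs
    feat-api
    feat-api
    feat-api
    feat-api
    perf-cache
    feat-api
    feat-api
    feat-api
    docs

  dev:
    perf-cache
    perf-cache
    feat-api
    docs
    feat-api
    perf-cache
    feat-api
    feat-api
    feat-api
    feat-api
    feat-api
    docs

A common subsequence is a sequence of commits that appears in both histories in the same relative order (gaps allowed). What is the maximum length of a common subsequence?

Pick feat-api (main #2, dev #3), docs (main #3, dev #4), feat-api (main #4, dev #5), feat-api (main #6, dev #7), feat-api (main #7, dev #8), feat-api (main #9, dev #9), feat-api (main #10, dev #10), feat-api (main #11, dev #11), docs (main #12, dev #12); all 9 commits appear in both, in order. dp[12][12] = 9 confirms this is the maximum.

9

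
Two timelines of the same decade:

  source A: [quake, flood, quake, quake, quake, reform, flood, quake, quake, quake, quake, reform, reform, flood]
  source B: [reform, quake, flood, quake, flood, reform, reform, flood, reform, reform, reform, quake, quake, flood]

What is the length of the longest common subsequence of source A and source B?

Pick quake [1,2], then flood [2,3], then quake [3,4], then reform [6,7], then flood [7,8], then quake [10,12], then quake [11,13], then flood [14,14]; all 8 events appear in both, in order, and the DP table's final entry dp[14][14] is also 8, so no common subsequence is longer.

8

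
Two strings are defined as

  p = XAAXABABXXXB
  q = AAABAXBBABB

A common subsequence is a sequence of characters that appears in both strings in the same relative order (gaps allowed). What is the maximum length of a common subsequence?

7

Let dp[i][j] be the LCS length of the first i characters of p and the first j characters of q. dp[i][j] = dp[i-1][j-1]+1 when the i-th and j-th characters match, else max(dp[i-1][j], dp[i][j-1]).
    ·  A  A  A  B  A  X  B  B  A  B  B
 ·  0  0  0  0  0  0  0  0  0  0  0  0
 X  0  0  0  0  0  0  1  1  1  1  1  1
 A  0  1  1  1  1  1  1  1  1  2  2  2
 A  0  1  2  2  2  2  2  2  2  2  2  2
 X  0  1  2  2  2  2  3  3  3  3  3  3
 A  0  1  2  3  3  3  3  3  3  4  4  4
 B  0  1  2  3  4  4  4  4  4  4  5  5
 A  0  1  2  3  4  5  5  5  5  5  5  5
 B  0  1  2  3  4  5  5  6  6  6  6  6
 X  0  1  2  3  4  5  6  6  6  6  6  6
 X  0  1  2  3  4  5  6  6  6  6  6  6
 X  0  1  2  3  4  5  6  6  6  6  6  6
 B  0  1  2  3  4  5  6  7  7  7  7  7
dp[12][11] = 7. One LCS (by backtracking along matches): AAXBABB.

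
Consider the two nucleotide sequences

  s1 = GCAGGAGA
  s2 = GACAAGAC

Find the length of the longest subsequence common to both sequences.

6

One common subsequence of length 6: G at s1[1]=s2[1], then C at s1[2]=s2[3], then A at s1[3]=s2[4], then A at s1[6]=s2[5], then G at s1[7]=s2[6], then A at s1[8]=s2[7]. Since dp[8][8] = 6, nothing longer is possible.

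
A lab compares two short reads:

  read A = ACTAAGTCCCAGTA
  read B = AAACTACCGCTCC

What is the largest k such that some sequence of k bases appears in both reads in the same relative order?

8

Match A at read A[1]=read B[3] → C at read A[2]=read B[4] → T at read A[3]=read B[5] → A at read A[4]=read B[6] → G at read A[6]=read B[9] → T at read A[7]=read B[11] → C at read A[9]=read B[12] → C at read A[10]=read B[13] — 8 bases in the same relative order in both, and the DP table's final entry dp[14][13] is also 8, so no common subsequence is longer.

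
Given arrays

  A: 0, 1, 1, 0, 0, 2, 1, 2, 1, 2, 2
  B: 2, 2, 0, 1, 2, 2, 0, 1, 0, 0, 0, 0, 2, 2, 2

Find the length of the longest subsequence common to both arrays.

Pick 0 (A #1, B #3), then 1 (A #2, B #4), then 1 (A #3, B #8), then 0 (A #4, B #11), then 0 (A #5, B #12), then 2 (A #8, B #13), then 2 (A #10, B #14), then 2 (A #11, B #15); all 8 values appear in both, in order. Since dp[11][15] = 8, nothing longer is possible.

8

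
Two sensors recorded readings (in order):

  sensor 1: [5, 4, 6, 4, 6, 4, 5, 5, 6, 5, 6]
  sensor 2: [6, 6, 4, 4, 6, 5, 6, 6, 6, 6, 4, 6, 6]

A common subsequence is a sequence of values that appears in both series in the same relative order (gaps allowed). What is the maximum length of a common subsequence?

6

One common subsequence of length 6: 5 (sensor 1 #1, sensor 2 #6), then 6 (sensor 1 #3, sensor 2 #9), then 6 (sensor 1 #5, sensor 2 #10), then 4 (sensor 1 #6, sensor 2 #11), then 6 (sensor 1 #9, sensor 2 #12), then 6 (sensor 1 #11, sensor 2 #13). The LCS DP gives dp[11][13] = 6, so this is optimal.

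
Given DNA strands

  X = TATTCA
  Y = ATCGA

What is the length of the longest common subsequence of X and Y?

Pick A (X #2, Y #1), then T (X #4, Y #2), then C (X #5, Y #3), then A (X #6, Y #5); all 4 bases appear in both, in order. dp[6][5] = 4 confirms this is the maximum.

4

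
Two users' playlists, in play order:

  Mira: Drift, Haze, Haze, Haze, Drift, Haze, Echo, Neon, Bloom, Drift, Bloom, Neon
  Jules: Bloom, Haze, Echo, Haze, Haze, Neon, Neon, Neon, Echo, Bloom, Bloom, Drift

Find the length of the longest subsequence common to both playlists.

One common subsequence of length 6: Haze (Mira #2, Jules #2), then Haze (Mira #3, Jules #4), then Haze (Mira #4, Jules #5), then Echo (Mira #7, Jules #9), then Bloom (Mira #9, Jules #11), then Drift (Mira #10, Jules #12). Since dp[12][12] = 6, nothing longer is possible.

6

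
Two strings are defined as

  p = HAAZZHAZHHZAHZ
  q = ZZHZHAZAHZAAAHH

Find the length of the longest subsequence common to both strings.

9

Pick H [1,3]; then Z [5,4]; then H [6,5]; then A [7,6]; then Z [8,7]; then H [10,9]; then Z [11,10]; then A [12,13]; then H [13,15]; all 9 characters appear in both, in order, and the DP table's final entry dp[14][15] is also 9, so no common subsequence is longer.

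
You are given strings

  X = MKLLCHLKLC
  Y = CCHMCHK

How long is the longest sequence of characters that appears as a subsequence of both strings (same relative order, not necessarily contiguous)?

Taking M [1,4]; then C [5,5]; then H [6,6]; then K [8,7] gives a common subsequence of length 4, and the DP table's final entry dp[10][7] is also 4, so no common subsequence is longer.

4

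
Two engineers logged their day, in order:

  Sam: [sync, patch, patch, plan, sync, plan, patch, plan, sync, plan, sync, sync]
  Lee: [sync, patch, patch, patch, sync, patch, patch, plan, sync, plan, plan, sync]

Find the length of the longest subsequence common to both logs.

9

Pick sync at Sam[1]=Lee[1], then patch at Sam[2]=Lee[3], then patch at Sam[3]=Lee[4], then sync at Sam[5]=Lee[5], then patch at Sam[7]=Lee[7], then plan at Sam[8]=Lee[8], then sync at Sam[9]=Lee[9], then plan at Sam[10]=Lee[11], then sync at Sam[12]=Lee[12]; all 9 tasks appear in both, in order. Since dp[12][12] = 9, nothing longer is possible.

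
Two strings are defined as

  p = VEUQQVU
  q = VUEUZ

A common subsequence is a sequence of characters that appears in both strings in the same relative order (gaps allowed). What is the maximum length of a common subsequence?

3

Taking V at p[1]=q[1], then E at p[2]=q[3], then U at p[3]=q[4] gives a common subsequence of length 3. Since dp[7][5] = 3, nothing longer is possible.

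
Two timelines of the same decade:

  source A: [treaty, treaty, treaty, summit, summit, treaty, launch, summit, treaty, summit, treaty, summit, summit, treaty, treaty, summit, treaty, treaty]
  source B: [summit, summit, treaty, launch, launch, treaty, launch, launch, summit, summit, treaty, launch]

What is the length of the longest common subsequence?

Taking summit (source A #4, source B #1) → summit (source A #5, source B #2) → treaty (source A #6, source B #3) → launch (source A #7, source B #5) → treaty (source A #9, source B #6) → summit (source A #12, source B #9) → summit (source A #13, source B #10) → treaty (source A #14, source B #11) gives a common subsequence of length 8. The LCS DP gives dp[18][12] = 8, so this is optimal.

8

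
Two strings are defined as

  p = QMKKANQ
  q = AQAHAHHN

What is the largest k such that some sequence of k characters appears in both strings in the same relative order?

3

Let dp[i][j] be the LCS length of the first i characters of p and the first j characters of q. dp[i][j] = dp[i-1][j-1]+1 when the i-th and j-th characters match, else max(dp[i-1][j], dp[i][j-1]).
    ·  A  Q  A  H  A  H  H  N
 ·  0  0  0  0  0  0  0  0  0
 Q  0  0  1  1  1  1  1  1  1
 M  0  0  1  1  1  1  1  1  1
 K  0  0  1  1  1  1  1  1  1
 K  0  0  1  1  1  1  1  1  1
 A  0  1  1  2  2  2  2  2  2
 N  0  1  1  2  2  2  2  2  3
 Q  0  1  2  2  2  2  2  2  3
dp[7][8] = 3. One LCS (by backtracking along matches): QAN.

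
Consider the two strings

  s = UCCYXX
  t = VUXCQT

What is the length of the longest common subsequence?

2

Let dp[i][j] be the LCS length of the first i characters of s and the first j characters of t. dp[i][j] = dp[i-1][j-1]+1 when the i-th and j-th characters match, else max(dp[i-1][j], dp[i][j-1]).
    ·  V  U  X  C  Q  T
 ·  0  0  0  0  0  0  0
 U  0  0  1  1  1  1  1
 C  0  0  1  1  2  2  2
 C  0  0  1  1  2  2  2
 Y  0  0  1  1  2  2  2
 X  0  0  1  2  2  2  2
 X  0  0  1  2  2  2  2
dp[6][6] = 2. One LCS (by backtracking along matches): UC.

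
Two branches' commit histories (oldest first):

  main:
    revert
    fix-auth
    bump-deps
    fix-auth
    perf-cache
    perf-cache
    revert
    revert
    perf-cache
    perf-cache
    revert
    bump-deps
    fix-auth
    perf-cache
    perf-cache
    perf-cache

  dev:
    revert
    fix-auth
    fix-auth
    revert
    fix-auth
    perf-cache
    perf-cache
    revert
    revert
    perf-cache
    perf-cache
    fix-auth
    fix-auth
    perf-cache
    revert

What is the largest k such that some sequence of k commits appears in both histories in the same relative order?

11

Pick revert [1,1], then fix-auth [2,3], then fix-auth [4,5], then perf-cache [5,6], then perf-cache [6,7], then revert [7,8], then revert [8,9], then perf-cache [9,10], then perf-cache [10,11], then fix-auth [13,13], then perf-cache [14,14]; all 11 commits appear in both, in order. Since dp[16][15] = 11, nothing longer is possible.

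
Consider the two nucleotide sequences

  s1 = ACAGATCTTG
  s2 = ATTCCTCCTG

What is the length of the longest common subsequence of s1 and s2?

Taking A [1,1], then C [2,5], then T [6,6], then C [7,8], then T [9,9], then G [10,10] gives a common subsequence of length 6, and the DP table's final entry dp[10][10] is also 6, so no common subsequence is longer.

6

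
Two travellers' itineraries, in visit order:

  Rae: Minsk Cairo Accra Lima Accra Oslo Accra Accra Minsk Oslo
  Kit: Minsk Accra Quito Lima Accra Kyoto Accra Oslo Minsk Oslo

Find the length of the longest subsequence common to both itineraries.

7

One common subsequence of length 7: Minsk at Rae[1]=Kit[1] → Accra at Rae[3]=Kit[2] → Lima at Rae[4]=Kit[4] → Accra at Rae[5]=Kit[7] → Oslo at Rae[6]=Kit[8] → Minsk at Rae[9]=Kit[9] → Oslo at Rae[10]=Kit[10]. dp[10][10] = 7 confirms this is the maximum.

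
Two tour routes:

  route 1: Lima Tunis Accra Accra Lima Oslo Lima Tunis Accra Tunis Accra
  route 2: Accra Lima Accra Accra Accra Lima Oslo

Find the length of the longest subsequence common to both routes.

Pick Lima [1,2]; then Accra [3,4]; then Accra [4,5]; then Lima [5,6]; then Oslo [6,7]; all 5 stops appear in both, in order. Since dp[11][7] = 5, nothing longer is possible.

5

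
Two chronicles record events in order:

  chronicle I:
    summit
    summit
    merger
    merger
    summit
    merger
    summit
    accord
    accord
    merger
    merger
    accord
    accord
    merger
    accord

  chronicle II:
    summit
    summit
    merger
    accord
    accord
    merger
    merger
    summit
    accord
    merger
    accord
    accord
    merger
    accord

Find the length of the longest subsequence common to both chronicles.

12

Match summit [1,1] → summit [2,2] → merger [3,3] → merger [4,6] → merger [6,7] → summit [7,8] → accord [9,9] → merger [11,10] → accord [12,11] → accord [13,12] → merger [14,13] → accord [15,14] — 12 events in the same relative order in both. The LCS DP gives dp[15][14] = 12, so this is optimal.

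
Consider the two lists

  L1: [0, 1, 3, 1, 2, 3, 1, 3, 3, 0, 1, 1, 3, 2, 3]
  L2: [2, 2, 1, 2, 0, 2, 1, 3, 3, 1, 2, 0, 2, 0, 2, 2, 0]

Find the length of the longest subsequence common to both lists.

Taking 0 (L1 #1, L2 #5), 1 (L1 #2, L2 #7), 3 (L1 #3, L2 #9), 1 (L1 #4, L2 #10), 2 (L1 #5, L2 #13), 0 (L1 #10, L2 #14), 2 (L1 #14, L2 #16) gives a common subsequence of length 7. The LCS DP gives dp[15][17] = 7, so this is optimal.

7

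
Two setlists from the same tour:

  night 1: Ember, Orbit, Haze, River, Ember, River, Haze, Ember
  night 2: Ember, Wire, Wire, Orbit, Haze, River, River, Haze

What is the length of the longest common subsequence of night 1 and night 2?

6

Pick Ember at night 1[1]=night 2[1]; then Orbit at night 1[2]=night 2[4]; then Haze at night 1[3]=night 2[5]; then River at night 1[4]=night 2[6]; then River at night 1[6]=night 2[7]; then Haze at night 1[7]=night 2[8]; all 6 songs appear in both, in order. Since dp[8][8] = 6, nothing longer is possible.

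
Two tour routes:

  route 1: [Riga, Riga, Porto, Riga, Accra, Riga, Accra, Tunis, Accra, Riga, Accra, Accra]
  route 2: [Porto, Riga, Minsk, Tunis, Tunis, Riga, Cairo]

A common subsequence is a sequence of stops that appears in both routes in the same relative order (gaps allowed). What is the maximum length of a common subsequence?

Taking Porto [3,1] → Riga [4,2] → Tunis [8,5] → Riga [10,6] gives a common subsequence of length 4. dp[12][7] = 4 confirms this is the maximum.

4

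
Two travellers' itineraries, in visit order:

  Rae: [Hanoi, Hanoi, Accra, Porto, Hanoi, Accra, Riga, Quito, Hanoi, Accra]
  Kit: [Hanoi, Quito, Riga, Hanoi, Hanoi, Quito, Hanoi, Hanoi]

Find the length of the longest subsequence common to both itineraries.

Taking Hanoi [1,1], Hanoi [2,4], Hanoi [5,5], Quito [8,6], Hanoi [9,8] gives a common subsequence of length 5. Since dp[10][8] = 5, nothing longer is possible.

5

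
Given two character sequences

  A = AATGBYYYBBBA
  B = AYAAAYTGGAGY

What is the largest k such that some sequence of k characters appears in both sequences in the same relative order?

Let dp[i][j] be the LCS length of the first i characters of A and the first j characters of B. dp[i][j] = dp[i-1][j-1]+1 when the i-th and j-th characters match, else max(dp[i-1][j], dp[i][j-1]).
    ·  A  Y  A  A  A  Y  T  G  G  A  G  Y
 ·  0  0  0  0  0  0  0  0  0  0  0  0  0
 A  0  1  1  1  1  1  1  1  1  1  1  1  1
 A  0  1  1  2  2  2  2  2  2  2  2  2  2
 T  0  1  1  2  2  2  2  3  3  3  3  3  3
 G  0  1  1  2  2  2  2  3  4  4  4  4  4
 B  0  1  1  2  2  2  2  3  4  4  4  4  4
 Y  0  1  2  2  2  2  3  3  4  4  4  4  5
 Y  0  1  2  2  2  2  3  3  4  4  4  4  5
 Y  0  1  2  2  2  2  3  3  4  4  4  4  5
 B  0  1  2  2  2  2  3  3  4  4  4  4  5
 B  0  1  2  2  2  2  3  3  4  4  4  4  5
 B  0  1  2  2  2  2  3  3  4  4  4  4  5
 A  0  1  2  3  3  3  3  3  4  4  5  5  5
dp[12][12] = 5. One LCS (by backtracking along matches): AATGY.

5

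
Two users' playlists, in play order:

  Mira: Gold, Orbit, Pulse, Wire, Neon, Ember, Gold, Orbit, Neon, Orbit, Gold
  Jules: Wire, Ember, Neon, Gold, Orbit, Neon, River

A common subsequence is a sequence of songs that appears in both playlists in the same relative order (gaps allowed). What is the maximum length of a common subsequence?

5

Taking Wire [4,1], then Neon [5,3], then Gold [7,4], then Orbit [8,5], then Neon [9,6] gives a common subsequence of length 5, and the DP table's final entry dp[11][7] is also 5, so no common subsequence is longer.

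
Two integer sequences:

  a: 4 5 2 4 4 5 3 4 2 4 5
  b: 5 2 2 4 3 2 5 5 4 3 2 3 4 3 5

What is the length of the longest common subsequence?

8

Taking 5 at a[2]=b[1] → 2 at a[3]=b[3] → 4 at a[4]=b[4] → 4 at a[5]=b[9] → 3 at a[7]=b[10] → 2 at a[9]=b[11] → 4 at a[10]=b[13] → 5 at a[11]=b[15] gives a common subsequence of length 8. Since dp[11][15] = 8, nothing longer is possible.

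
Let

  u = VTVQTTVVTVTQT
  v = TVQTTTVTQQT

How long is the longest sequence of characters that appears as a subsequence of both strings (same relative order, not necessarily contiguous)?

10

Let dp[i][j] be the LCS length of the first i characters of u and the first j characters of v. dp[i][j] = dp[i-1][j-1]+1 when the i-th and j-th characters match, else max(dp[i-1][j], dp[i][j-1]).
    ·  T  V  Q  T  T  T  V  T  Q  Q  T
 ·  0  0  0  0  0  0  0  0  0  0  0  0
 V  0  0  1  1  1  1  1  1  1  1  1  1
 T  0  1  1  1  2  2  2  2  2  2  2  2
 V  0  1  2  2  2  2  2  3  3  3  3  3
 Q  0  1  2  3  3  3  3  3  3  4  4  4
 T  0  1  2  3  4  4  4  4  4  4  4  5
 T  0  1  2  3  4  5  5  5  5  5  5  5
 V  0  1  2  3  4  5  5  6  6  6  6  6
 V  0  1  2  3  4  5  5  6  6  6  6  6
 T  0  1  2  3  4  5  6  6  7  7  7  7
 V  0  1  2  3  4  5  6  7  7  7  7  7
 T  0  1  2  3  4  5  6  7  8  8  8  8
 Q  0  1  2  3  4  5  6  7  8  9  9  9
 T  0  1  2  3  4  5  6  7  8  9  9 10
dp[13][11] = 10. One LCS (by backtracking along matches): TVQTTTVTQT.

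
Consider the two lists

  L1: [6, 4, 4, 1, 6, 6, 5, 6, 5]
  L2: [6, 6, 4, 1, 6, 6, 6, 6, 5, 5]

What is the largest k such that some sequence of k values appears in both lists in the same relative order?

7

Let dp[i][j] be the LCS length of the first i values of L1 and the first j values of L2. dp[i][j] = dp[i-1][j-1]+1 when the i-th and j-th values match, else max(dp[i-1][j], dp[i][j-1]).
    ·  6  6  4  1  6  6  6  6  5  5
 ·  0  0  0  0  0  0  0  0  0  0  0
 6  0  1  1  1  1  1  1  1  1  1  1
 4  0  1  1  2  2  2  2  2  2  2  2
 4  0  1  1  2  2  2  2  2  2  2  2
 1  0  1  1  2  3  3  3  3  3  3  3
 6  0  1  2  2  3  4  4  4  4  4  4
 6  0  1  2  2  3  4  5  5  5  5  5
 5  0  1  2  2  3  4  5  5  5  6  6
 6  0  1  2  2  3  4  5  6  6  6  6
 5  0  1  2  2  3  4  5  6  6  7  7
dp[9][10] = 7. One LCS (by backtracking along matches): 6, 4, 1, 6, 6, 5, 5.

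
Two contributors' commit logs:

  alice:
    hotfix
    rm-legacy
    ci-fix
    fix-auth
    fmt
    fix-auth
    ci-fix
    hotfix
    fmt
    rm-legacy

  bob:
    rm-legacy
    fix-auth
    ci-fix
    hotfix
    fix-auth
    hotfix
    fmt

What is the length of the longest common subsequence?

Match rm-legacy at alice[2]=bob[1] → ci-fix at alice[3]=bob[3] → fix-auth at alice[6]=bob[5] → hotfix at alice[8]=bob[6] → fmt at alice[9]=bob[7] — 5 commits in the same relative order in both, and the DP table's final entry dp[10][7] is also 5, so no common subsequence is longer.

5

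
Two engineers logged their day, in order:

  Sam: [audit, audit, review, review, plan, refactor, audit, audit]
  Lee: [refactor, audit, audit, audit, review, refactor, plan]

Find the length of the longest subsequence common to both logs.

Match audit at Sam[1]=Lee[3], then audit at Sam[2]=Lee[4], then review at Sam[3]=Lee[5], then plan at Sam[5]=Lee[7] — 4 tasks in the same relative order in both. Since dp[8][7] = 4, nothing longer is possible.

4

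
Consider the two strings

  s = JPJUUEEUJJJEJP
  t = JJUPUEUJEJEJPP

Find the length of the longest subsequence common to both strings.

One common subsequence of length 11: J at s[1]=t[1], then J at s[3]=t[2], then U at s[4]=t[3], then U at s[5]=t[5], then E at s[7]=t[6], then U at s[8]=t[7], then J at s[9]=t[8], then J at s[11]=t[10], then E at s[12]=t[11], then J at s[13]=t[12], then P at s[14]=t[14]. dp[14][14] = 11 confirms this is the maximum.

11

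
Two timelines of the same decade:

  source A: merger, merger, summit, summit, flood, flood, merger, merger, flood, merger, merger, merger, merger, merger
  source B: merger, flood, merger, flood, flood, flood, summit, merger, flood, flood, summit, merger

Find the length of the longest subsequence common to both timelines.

7

Match merger [1,1], then merger [2,3], then flood [5,5], then flood [6,6], then merger [7,8], then flood [9,10], then merger [14,12] — 7 events in the same relative order in both. Since dp[14][12] = 7, nothing longer is possible.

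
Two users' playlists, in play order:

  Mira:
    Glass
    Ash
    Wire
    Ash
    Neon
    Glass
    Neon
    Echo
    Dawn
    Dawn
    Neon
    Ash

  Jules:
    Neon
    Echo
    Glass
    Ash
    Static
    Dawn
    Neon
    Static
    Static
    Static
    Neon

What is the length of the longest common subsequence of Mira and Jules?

Match Glass at Mira[1]=Jules[3], then Ash at Mira[2]=Jules[4], then Neon at Mira[5]=Jules[7], then Neon at Mira[11]=Jules[11] — 4 songs in the same relative order in both. dp[12][11] = 4 confirms this is the maximum.

4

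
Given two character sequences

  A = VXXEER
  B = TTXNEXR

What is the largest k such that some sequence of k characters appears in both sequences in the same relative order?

Taking X (A #2, B #3) → X (A #3, B #6) → R (A #6, B #7) gives a common subsequence of length 3. dp[6][7] = 3 confirms this is the maximum.

3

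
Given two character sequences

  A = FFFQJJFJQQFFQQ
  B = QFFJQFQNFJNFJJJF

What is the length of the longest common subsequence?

8

Pick F at A[1]=B[2], then F at A[2]=B[3], then F at A[3]=B[6], then Q at A[4]=B[7], then J at A[5]=B[13], then J at A[6]=B[14], then J at A[8]=B[15], then F at A[12]=B[16]; all 8 characters appear in both, in order. Since dp[14][16] = 8, nothing longer is possible.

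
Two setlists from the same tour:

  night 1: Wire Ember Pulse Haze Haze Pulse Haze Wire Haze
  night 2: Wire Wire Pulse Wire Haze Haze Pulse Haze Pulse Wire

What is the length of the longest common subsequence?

Pick Wire (night 1 #1, night 2 #2); then Pulse (night 1 #3, night 2 #3); then Haze (night 1 #4, night 2 #5); then Haze (night 1 #5, night 2 #6); then Pulse (night 1 #6, night 2 #7); then Haze (night 1 #7, night 2 #8); then Wire (night 1 #8, night 2 #10); all 7 songs appear in both, in order. dp[9][10] = 7 confirms this is the maximum.

7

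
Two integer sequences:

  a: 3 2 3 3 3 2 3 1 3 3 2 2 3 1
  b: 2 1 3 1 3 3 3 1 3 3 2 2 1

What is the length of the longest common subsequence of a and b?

11

Pick 2 (a #2, b #1), 3 (a #3, b #3), 3 (a #4, b #5), 3 (a #5, b #6), 3 (a #7, b #7), 1 (a #8, b #8), 3 (a #9, b #9), 3 (a #10, b #10), 2 (a #11, b #11), 2 (a #12, b #12), 1 (a #14, b #13); all 11 values appear in both, in order. The LCS DP gives dp[14][13] = 11, so this is optimal.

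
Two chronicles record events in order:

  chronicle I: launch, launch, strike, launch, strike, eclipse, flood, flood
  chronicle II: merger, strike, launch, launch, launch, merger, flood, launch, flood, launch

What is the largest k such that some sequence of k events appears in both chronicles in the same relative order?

5

Taking launch [1,3] → launch [2,4] → launch [4,5] → flood [7,7] → flood [8,9] gives a common subsequence of length 5. dp[8][10] = 5 confirms this is the maximum.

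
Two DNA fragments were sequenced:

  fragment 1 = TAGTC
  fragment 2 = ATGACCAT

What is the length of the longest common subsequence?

Let dp[i][j] be the LCS length of the first i bases of fragment 1 and the first j bases of fragment 2. dp[i][j] = dp[i-1][j-1]+1 when the i-th and j-th bases match, else max(dp[i-1][j], dp[i][j-1]).
    ·  A  T  G  A  C  C  A  T
 ·  0  0  0  0  0  0  0  0  0
 T  0  0  1  1  1  1  1  1  1
 A  0  1  1  1  2  2  2  2  2
 G  0  1  1  2  2  2  2  2  2
 T  0  1  2  2  2  2  2  2  3
 C  0  1  2  2  2  3  3  3  3
dp[5][8] = 3. One LCS (by backtracking along matches): TAT.

3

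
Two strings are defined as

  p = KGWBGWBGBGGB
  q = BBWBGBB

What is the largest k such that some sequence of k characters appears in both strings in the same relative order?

Match B (p #4, q #2), then W (p #6, q #3), then B (p #7, q #4), then G (p #8, q #5), then B (p #9, q #6), then B (p #12, q #7) — 6 characters in the same relative order in both. Since dp[12][7] = 6, nothing longer is possible.

6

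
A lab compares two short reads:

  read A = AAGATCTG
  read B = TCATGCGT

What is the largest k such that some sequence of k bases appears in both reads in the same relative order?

4

Taking A at read A[1]=read B[3] → G at read A[3]=read B[5] → C at read A[6]=read B[6] → T at read A[7]=read B[8] gives a common subsequence of length 4. dp[8][8] = 4 confirms this is the maximum.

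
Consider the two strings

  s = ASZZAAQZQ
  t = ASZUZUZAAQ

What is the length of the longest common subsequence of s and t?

7

Let dp[i][j] be the LCS length of the first i characters of s and the first j characters of t. dp[i][j] = dp[i-1][j-1]+1 when the i-th and j-th characters match, else max(dp[i-1][j], dp[i][j-1]).
    ·  A  S  Z  U  Z  U  Z  A  A  Q
 ·  0  0  0  0  0  0  0  0  0  0  0
 A  0  1  1  1  1  1  1  1  1  1  1
 S  0  1  2  2  2  2  2  2  2  2  2
 Z  0  1  2  3  3  3  3  3  3  3  3
 Z  0  1  2  3  3  4  4  4  4  4  4
 A  0  1  2  3  3  4  4  4  5  5  5
 A  0  1  2  3  3  4  4  4  5  6  6
 Q  0  1  2  3  3  4  4  4  5  6  7
 Z  0  1  2  3  3  4  4  5  5  6  7
 Q  0  1  2  3  3  4  4  5  5  6  7
dp[9][10] = 7. One LCS (by backtracking along matches): ASZZAAQ.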